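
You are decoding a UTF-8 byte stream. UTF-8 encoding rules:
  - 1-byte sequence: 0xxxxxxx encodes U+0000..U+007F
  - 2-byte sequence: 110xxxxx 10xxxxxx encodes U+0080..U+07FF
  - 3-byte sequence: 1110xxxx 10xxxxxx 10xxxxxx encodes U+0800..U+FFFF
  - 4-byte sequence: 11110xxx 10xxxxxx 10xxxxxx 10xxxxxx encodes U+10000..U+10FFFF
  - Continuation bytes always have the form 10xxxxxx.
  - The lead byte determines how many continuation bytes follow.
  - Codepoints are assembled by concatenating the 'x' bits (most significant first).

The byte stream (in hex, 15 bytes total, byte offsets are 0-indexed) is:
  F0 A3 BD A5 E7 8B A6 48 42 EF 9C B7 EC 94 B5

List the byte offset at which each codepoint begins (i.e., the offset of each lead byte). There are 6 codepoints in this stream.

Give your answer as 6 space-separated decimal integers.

Byte[0]=F0: 4-byte lead, need 3 cont bytes. acc=0x0
Byte[1]=A3: continuation. acc=(acc<<6)|0x23=0x23
Byte[2]=BD: continuation. acc=(acc<<6)|0x3D=0x8FD
Byte[3]=A5: continuation. acc=(acc<<6)|0x25=0x23F65
Completed: cp=U+23F65 (starts at byte 0)
Byte[4]=E7: 3-byte lead, need 2 cont bytes. acc=0x7
Byte[5]=8B: continuation. acc=(acc<<6)|0x0B=0x1CB
Byte[6]=A6: continuation. acc=(acc<<6)|0x26=0x72E6
Completed: cp=U+72E6 (starts at byte 4)
Byte[7]=48: 1-byte ASCII. cp=U+0048
Byte[8]=42: 1-byte ASCII. cp=U+0042
Byte[9]=EF: 3-byte lead, need 2 cont bytes. acc=0xF
Byte[10]=9C: continuation. acc=(acc<<6)|0x1C=0x3DC
Byte[11]=B7: continuation. acc=(acc<<6)|0x37=0xF737
Completed: cp=U+F737 (starts at byte 9)
Byte[12]=EC: 3-byte lead, need 2 cont bytes. acc=0xC
Byte[13]=94: continuation. acc=(acc<<6)|0x14=0x314
Byte[14]=B5: continuation. acc=(acc<<6)|0x35=0xC535
Completed: cp=U+C535 (starts at byte 12)

Answer: 0 4 7 8 9 12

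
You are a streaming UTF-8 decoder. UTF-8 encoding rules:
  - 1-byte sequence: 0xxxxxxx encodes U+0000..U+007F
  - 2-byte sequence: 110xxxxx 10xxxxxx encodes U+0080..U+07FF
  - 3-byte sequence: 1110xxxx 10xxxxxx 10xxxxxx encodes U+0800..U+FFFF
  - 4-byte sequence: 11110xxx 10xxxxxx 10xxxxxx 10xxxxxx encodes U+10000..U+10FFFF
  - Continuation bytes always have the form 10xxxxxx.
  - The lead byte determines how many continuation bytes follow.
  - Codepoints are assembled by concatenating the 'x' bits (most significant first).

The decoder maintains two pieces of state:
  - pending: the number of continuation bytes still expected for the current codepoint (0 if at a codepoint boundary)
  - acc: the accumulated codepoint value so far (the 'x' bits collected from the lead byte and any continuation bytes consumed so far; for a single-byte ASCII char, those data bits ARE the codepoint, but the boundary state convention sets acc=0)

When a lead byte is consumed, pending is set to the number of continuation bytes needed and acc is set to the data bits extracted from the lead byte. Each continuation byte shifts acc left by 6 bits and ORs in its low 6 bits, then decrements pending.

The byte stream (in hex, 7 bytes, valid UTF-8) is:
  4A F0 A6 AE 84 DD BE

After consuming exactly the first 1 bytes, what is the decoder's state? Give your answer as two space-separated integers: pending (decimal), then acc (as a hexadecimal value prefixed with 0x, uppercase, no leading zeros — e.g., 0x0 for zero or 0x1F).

Answer: 0 0x0

Derivation:
Byte[0]=4A: 1-byte. pending=0, acc=0x0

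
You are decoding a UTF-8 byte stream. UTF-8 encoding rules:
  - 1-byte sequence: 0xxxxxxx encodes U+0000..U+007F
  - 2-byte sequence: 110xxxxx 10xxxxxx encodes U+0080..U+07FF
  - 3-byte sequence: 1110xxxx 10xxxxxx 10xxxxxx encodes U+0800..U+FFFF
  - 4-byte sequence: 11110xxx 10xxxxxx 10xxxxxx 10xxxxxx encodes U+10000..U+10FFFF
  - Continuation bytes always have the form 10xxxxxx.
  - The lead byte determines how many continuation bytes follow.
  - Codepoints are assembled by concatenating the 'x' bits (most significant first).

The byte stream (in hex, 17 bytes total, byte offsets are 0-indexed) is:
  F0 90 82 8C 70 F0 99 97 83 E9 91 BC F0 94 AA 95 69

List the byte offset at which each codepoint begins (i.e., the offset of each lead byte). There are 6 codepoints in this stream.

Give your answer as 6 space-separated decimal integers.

Answer: 0 4 5 9 12 16

Derivation:
Byte[0]=F0: 4-byte lead, need 3 cont bytes. acc=0x0
Byte[1]=90: continuation. acc=(acc<<6)|0x10=0x10
Byte[2]=82: continuation. acc=(acc<<6)|0x02=0x402
Byte[3]=8C: continuation. acc=(acc<<6)|0x0C=0x1008C
Completed: cp=U+1008C (starts at byte 0)
Byte[4]=70: 1-byte ASCII. cp=U+0070
Byte[5]=F0: 4-byte lead, need 3 cont bytes. acc=0x0
Byte[6]=99: continuation. acc=(acc<<6)|0x19=0x19
Byte[7]=97: continuation. acc=(acc<<6)|0x17=0x657
Byte[8]=83: continuation. acc=(acc<<6)|0x03=0x195C3
Completed: cp=U+195C3 (starts at byte 5)
Byte[9]=E9: 3-byte lead, need 2 cont bytes. acc=0x9
Byte[10]=91: continuation. acc=(acc<<6)|0x11=0x251
Byte[11]=BC: continuation. acc=(acc<<6)|0x3C=0x947C
Completed: cp=U+947C (starts at byte 9)
Byte[12]=F0: 4-byte lead, need 3 cont bytes. acc=0x0
Byte[13]=94: continuation. acc=(acc<<6)|0x14=0x14
Byte[14]=AA: continuation. acc=(acc<<6)|0x2A=0x52A
Byte[15]=95: continuation. acc=(acc<<6)|0x15=0x14A95
Completed: cp=U+14A95 (starts at byte 12)
Byte[16]=69: 1-byte ASCII. cp=U+0069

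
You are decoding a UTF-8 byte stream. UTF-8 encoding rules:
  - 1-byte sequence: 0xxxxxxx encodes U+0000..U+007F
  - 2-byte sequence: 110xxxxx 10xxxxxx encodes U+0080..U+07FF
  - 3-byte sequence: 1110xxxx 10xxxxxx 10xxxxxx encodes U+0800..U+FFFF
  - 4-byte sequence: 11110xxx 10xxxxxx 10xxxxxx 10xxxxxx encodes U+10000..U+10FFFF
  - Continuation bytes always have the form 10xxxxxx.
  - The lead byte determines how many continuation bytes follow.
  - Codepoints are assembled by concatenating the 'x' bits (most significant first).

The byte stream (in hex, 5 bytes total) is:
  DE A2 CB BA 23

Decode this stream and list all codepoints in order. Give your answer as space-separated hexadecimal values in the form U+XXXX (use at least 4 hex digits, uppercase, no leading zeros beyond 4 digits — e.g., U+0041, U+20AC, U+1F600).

Byte[0]=DE: 2-byte lead, need 1 cont bytes. acc=0x1E
Byte[1]=A2: continuation. acc=(acc<<6)|0x22=0x7A2
Completed: cp=U+07A2 (starts at byte 0)
Byte[2]=CB: 2-byte lead, need 1 cont bytes. acc=0xB
Byte[3]=BA: continuation. acc=(acc<<6)|0x3A=0x2FA
Completed: cp=U+02FA (starts at byte 2)
Byte[4]=23: 1-byte ASCII. cp=U+0023

Answer: U+07A2 U+02FA U+0023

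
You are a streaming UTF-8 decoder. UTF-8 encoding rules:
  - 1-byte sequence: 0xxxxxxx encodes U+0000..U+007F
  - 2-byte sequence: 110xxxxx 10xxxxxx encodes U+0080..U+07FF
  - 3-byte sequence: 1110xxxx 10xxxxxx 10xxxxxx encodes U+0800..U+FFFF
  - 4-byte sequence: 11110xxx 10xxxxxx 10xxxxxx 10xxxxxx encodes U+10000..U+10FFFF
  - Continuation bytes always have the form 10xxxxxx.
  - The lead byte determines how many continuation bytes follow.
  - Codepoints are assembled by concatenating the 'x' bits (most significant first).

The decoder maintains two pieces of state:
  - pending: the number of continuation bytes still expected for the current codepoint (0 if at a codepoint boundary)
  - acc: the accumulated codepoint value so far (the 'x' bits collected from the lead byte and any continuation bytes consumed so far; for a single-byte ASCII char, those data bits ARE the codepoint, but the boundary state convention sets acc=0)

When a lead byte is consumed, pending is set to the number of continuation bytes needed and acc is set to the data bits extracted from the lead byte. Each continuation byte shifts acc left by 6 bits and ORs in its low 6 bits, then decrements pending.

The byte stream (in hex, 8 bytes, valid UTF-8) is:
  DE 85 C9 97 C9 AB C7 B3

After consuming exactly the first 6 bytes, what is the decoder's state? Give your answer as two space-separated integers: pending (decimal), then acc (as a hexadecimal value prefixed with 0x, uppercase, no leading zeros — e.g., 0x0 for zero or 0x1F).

Byte[0]=DE: 2-byte lead. pending=1, acc=0x1E
Byte[1]=85: continuation. acc=(acc<<6)|0x05=0x785, pending=0
Byte[2]=C9: 2-byte lead. pending=1, acc=0x9
Byte[3]=97: continuation. acc=(acc<<6)|0x17=0x257, pending=0
Byte[4]=C9: 2-byte lead. pending=1, acc=0x9
Byte[5]=AB: continuation. acc=(acc<<6)|0x2B=0x26B, pending=0

Answer: 0 0x26B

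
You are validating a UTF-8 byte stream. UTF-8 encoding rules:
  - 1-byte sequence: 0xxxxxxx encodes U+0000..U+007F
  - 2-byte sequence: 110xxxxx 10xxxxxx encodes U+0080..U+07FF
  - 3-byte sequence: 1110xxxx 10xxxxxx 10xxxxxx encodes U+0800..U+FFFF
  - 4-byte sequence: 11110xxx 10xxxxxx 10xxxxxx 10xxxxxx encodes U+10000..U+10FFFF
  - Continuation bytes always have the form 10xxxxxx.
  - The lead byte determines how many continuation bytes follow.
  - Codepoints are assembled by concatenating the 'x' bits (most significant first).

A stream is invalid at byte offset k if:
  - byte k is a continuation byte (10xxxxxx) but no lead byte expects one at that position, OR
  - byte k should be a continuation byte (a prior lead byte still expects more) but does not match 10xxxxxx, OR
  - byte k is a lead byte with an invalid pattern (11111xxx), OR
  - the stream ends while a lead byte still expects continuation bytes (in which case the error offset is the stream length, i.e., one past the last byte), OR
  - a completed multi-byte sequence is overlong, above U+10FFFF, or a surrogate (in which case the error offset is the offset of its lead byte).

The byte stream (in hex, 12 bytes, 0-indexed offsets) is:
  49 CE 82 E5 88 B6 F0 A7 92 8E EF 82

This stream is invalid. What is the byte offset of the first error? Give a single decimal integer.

Answer: 12

Derivation:
Byte[0]=49: 1-byte ASCII. cp=U+0049
Byte[1]=CE: 2-byte lead, need 1 cont bytes. acc=0xE
Byte[2]=82: continuation. acc=(acc<<6)|0x02=0x382
Completed: cp=U+0382 (starts at byte 1)
Byte[3]=E5: 3-byte lead, need 2 cont bytes. acc=0x5
Byte[4]=88: continuation. acc=(acc<<6)|0x08=0x148
Byte[5]=B6: continuation. acc=(acc<<6)|0x36=0x5236
Completed: cp=U+5236 (starts at byte 3)
Byte[6]=F0: 4-byte lead, need 3 cont bytes. acc=0x0
Byte[7]=A7: continuation. acc=(acc<<6)|0x27=0x27
Byte[8]=92: continuation. acc=(acc<<6)|0x12=0x9D2
Byte[9]=8E: continuation. acc=(acc<<6)|0x0E=0x2748E
Completed: cp=U+2748E (starts at byte 6)
Byte[10]=EF: 3-byte lead, need 2 cont bytes. acc=0xF
Byte[11]=82: continuation. acc=(acc<<6)|0x02=0x3C2
Byte[12]: stream ended, expected continuation. INVALID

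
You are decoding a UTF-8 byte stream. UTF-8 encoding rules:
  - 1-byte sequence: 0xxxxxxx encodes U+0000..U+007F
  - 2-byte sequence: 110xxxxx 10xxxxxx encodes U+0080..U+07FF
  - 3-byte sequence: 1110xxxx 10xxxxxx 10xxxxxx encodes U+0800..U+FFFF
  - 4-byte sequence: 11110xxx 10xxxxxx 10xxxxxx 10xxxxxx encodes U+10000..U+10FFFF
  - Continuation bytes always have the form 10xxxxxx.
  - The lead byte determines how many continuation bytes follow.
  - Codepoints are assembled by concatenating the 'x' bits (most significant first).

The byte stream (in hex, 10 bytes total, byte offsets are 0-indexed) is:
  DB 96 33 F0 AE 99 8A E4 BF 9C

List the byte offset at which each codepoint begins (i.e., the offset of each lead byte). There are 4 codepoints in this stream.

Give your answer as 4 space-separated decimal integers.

Answer: 0 2 3 7

Derivation:
Byte[0]=DB: 2-byte lead, need 1 cont bytes. acc=0x1B
Byte[1]=96: continuation. acc=(acc<<6)|0x16=0x6D6
Completed: cp=U+06D6 (starts at byte 0)
Byte[2]=33: 1-byte ASCII. cp=U+0033
Byte[3]=F0: 4-byte lead, need 3 cont bytes. acc=0x0
Byte[4]=AE: continuation. acc=(acc<<6)|0x2E=0x2E
Byte[5]=99: continuation. acc=(acc<<6)|0x19=0xB99
Byte[6]=8A: continuation. acc=(acc<<6)|0x0A=0x2E64A
Completed: cp=U+2E64A (starts at byte 3)
Byte[7]=E4: 3-byte lead, need 2 cont bytes. acc=0x4
Byte[8]=BF: continuation. acc=(acc<<6)|0x3F=0x13F
Byte[9]=9C: continuation. acc=(acc<<6)|0x1C=0x4FDC
Completed: cp=U+4FDC (starts at byte 7)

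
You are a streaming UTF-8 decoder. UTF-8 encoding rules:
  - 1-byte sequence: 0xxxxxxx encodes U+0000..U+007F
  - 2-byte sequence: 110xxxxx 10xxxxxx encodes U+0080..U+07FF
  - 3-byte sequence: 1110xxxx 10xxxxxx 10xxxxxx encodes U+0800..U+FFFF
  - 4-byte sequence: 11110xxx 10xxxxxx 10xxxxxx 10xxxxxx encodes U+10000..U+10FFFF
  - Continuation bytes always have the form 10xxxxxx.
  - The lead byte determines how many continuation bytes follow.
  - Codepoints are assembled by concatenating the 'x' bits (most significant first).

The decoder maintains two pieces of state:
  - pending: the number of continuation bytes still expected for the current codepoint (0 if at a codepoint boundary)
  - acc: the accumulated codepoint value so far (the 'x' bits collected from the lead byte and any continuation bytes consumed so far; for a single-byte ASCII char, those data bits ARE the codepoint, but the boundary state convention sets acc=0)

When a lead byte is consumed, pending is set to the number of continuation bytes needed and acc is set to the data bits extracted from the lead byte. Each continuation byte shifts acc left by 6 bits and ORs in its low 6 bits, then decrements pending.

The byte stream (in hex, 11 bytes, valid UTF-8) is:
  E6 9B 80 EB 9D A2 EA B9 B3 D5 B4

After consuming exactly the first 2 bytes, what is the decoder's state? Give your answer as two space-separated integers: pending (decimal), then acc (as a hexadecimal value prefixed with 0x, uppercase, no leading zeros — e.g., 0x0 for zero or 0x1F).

Byte[0]=E6: 3-byte lead. pending=2, acc=0x6
Byte[1]=9B: continuation. acc=(acc<<6)|0x1B=0x19B, pending=1

Answer: 1 0x19B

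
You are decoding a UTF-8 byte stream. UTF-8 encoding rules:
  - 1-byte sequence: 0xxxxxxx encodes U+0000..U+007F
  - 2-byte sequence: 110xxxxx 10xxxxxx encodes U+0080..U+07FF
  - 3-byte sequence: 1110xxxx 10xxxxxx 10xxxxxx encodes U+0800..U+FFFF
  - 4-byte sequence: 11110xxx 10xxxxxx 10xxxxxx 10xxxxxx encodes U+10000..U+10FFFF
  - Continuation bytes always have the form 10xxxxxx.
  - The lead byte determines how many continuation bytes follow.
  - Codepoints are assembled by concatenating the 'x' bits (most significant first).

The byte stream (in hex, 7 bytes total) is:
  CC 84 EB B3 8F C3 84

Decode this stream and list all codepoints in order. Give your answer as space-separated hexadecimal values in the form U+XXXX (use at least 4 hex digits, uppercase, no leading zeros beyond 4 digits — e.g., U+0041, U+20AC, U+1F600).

Byte[0]=CC: 2-byte lead, need 1 cont bytes. acc=0xC
Byte[1]=84: continuation. acc=(acc<<6)|0x04=0x304
Completed: cp=U+0304 (starts at byte 0)
Byte[2]=EB: 3-byte lead, need 2 cont bytes. acc=0xB
Byte[3]=B3: continuation. acc=(acc<<6)|0x33=0x2F3
Byte[4]=8F: continuation. acc=(acc<<6)|0x0F=0xBCCF
Completed: cp=U+BCCF (starts at byte 2)
Byte[5]=C3: 2-byte lead, need 1 cont bytes. acc=0x3
Byte[6]=84: continuation. acc=(acc<<6)|0x04=0xC4
Completed: cp=U+00C4 (starts at byte 5)

Answer: U+0304 U+BCCF U+00C4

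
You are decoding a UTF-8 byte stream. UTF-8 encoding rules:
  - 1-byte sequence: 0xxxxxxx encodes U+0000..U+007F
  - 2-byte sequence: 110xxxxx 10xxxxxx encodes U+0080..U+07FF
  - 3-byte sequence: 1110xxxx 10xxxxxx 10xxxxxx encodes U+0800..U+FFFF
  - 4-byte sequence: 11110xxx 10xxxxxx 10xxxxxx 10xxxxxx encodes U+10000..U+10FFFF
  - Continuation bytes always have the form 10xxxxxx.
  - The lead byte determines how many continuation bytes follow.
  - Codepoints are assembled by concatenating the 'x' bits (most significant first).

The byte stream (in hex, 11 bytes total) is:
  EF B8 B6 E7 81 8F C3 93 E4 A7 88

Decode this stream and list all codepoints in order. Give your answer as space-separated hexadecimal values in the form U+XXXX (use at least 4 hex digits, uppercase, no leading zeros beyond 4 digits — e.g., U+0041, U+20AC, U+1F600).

Byte[0]=EF: 3-byte lead, need 2 cont bytes. acc=0xF
Byte[1]=B8: continuation. acc=(acc<<6)|0x38=0x3F8
Byte[2]=B6: continuation. acc=(acc<<6)|0x36=0xFE36
Completed: cp=U+FE36 (starts at byte 0)
Byte[3]=E7: 3-byte lead, need 2 cont bytes. acc=0x7
Byte[4]=81: continuation. acc=(acc<<6)|0x01=0x1C1
Byte[5]=8F: continuation. acc=(acc<<6)|0x0F=0x704F
Completed: cp=U+704F (starts at byte 3)
Byte[6]=C3: 2-byte lead, need 1 cont bytes. acc=0x3
Byte[7]=93: continuation. acc=(acc<<6)|0x13=0xD3
Completed: cp=U+00D3 (starts at byte 6)
Byte[8]=E4: 3-byte lead, need 2 cont bytes. acc=0x4
Byte[9]=A7: continuation. acc=(acc<<6)|0x27=0x127
Byte[10]=88: continuation. acc=(acc<<6)|0x08=0x49C8
Completed: cp=U+49C8 (starts at byte 8)

Answer: U+FE36 U+704F U+00D3 U+49C8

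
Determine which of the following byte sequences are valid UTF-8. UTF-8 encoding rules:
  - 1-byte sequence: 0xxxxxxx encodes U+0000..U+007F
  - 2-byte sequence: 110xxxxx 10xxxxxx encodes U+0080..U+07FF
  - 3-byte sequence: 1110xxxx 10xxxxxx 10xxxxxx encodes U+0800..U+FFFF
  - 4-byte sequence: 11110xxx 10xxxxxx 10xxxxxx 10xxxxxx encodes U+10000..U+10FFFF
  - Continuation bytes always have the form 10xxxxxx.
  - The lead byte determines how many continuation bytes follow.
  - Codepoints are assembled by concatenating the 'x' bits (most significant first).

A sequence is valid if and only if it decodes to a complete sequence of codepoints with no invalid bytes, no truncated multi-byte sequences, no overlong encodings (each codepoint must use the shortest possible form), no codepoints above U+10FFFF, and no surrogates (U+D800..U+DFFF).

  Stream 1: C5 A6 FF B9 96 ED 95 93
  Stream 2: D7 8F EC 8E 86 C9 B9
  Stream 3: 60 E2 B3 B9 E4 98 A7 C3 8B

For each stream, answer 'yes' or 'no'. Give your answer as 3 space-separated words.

Answer: no yes yes

Derivation:
Stream 1: error at byte offset 2. INVALID
Stream 2: decodes cleanly. VALID
Stream 3: decodes cleanly. VALID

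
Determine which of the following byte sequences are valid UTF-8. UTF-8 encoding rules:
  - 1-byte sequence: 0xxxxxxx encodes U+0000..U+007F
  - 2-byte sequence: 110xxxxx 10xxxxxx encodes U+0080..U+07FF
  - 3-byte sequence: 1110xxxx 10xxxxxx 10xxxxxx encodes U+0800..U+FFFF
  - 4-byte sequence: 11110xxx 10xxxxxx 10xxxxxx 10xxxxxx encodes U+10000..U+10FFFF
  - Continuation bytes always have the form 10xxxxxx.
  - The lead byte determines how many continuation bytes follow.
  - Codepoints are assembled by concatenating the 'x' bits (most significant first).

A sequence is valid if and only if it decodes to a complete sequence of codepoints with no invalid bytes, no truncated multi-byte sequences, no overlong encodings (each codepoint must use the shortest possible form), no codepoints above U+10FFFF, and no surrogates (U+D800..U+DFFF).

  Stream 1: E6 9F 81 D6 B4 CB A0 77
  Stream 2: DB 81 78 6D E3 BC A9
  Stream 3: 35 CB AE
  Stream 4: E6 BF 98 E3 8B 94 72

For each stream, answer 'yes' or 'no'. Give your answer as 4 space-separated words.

Answer: yes yes yes yes

Derivation:
Stream 1: decodes cleanly. VALID
Stream 2: decodes cleanly. VALID
Stream 3: decodes cleanly. VALID
Stream 4: decodes cleanly. VALID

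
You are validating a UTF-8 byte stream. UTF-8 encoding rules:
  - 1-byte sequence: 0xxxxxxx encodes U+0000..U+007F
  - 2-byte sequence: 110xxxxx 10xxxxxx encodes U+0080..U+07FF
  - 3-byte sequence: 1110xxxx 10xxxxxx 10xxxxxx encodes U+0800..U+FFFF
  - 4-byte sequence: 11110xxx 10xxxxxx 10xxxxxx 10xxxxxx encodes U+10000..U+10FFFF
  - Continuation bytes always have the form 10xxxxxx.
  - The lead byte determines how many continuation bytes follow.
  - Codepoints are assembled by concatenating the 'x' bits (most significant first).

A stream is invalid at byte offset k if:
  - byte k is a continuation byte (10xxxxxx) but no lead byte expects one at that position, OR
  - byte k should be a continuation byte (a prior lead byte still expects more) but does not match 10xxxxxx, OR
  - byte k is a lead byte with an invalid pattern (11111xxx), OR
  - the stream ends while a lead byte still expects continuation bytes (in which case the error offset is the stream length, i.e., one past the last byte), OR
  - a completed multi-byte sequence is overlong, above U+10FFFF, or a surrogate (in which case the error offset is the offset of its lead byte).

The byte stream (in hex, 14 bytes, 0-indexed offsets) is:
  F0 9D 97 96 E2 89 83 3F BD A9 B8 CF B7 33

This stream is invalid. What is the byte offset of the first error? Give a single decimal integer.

Byte[0]=F0: 4-byte lead, need 3 cont bytes. acc=0x0
Byte[1]=9D: continuation. acc=(acc<<6)|0x1D=0x1D
Byte[2]=97: continuation. acc=(acc<<6)|0x17=0x757
Byte[3]=96: continuation. acc=(acc<<6)|0x16=0x1D5D6
Completed: cp=U+1D5D6 (starts at byte 0)
Byte[4]=E2: 3-byte lead, need 2 cont bytes. acc=0x2
Byte[5]=89: continuation. acc=(acc<<6)|0x09=0x89
Byte[6]=83: continuation. acc=(acc<<6)|0x03=0x2243
Completed: cp=U+2243 (starts at byte 4)
Byte[7]=3F: 1-byte ASCII. cp=U+003F
Byte[8]=BD: INVALID lead byte (not 0xxx/110x/1110/11110)

Answer: 8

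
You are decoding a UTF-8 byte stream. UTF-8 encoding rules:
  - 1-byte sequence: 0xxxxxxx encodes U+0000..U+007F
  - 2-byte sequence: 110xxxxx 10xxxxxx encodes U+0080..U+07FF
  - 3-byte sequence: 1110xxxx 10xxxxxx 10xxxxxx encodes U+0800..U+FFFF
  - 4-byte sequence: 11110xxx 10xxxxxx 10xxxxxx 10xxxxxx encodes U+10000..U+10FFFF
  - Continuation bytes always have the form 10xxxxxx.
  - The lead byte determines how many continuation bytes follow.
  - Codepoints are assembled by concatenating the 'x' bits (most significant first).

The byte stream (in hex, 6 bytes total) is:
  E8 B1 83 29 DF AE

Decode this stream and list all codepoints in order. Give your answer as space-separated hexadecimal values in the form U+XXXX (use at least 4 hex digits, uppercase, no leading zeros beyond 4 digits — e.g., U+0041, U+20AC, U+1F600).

Byte[0]=E8: 3-byte lead, need 2 cont bytes. acc=0x8
Byte[1]=B1: continuation. acc=(acc<<6)|0x31=0x231
Byte[2]=83: continuation. acc=(acc<<6)|0x03=0x8C43
Completed: cp=U+8C43 (starts at byte 0)
Byte[3]=29: 1-byte ASCII. cp=U+0029
Byte[4]=DF: 2-byte lead, need 1 cont bytes. acc=0x1F
Byte[5]=AE: continuation. acc=(acc<<6)|0x2E=0x7EE
Completed: cp=U+07EE (starts at byte 4)

Answer: U+8C43 U+0029 U+07EE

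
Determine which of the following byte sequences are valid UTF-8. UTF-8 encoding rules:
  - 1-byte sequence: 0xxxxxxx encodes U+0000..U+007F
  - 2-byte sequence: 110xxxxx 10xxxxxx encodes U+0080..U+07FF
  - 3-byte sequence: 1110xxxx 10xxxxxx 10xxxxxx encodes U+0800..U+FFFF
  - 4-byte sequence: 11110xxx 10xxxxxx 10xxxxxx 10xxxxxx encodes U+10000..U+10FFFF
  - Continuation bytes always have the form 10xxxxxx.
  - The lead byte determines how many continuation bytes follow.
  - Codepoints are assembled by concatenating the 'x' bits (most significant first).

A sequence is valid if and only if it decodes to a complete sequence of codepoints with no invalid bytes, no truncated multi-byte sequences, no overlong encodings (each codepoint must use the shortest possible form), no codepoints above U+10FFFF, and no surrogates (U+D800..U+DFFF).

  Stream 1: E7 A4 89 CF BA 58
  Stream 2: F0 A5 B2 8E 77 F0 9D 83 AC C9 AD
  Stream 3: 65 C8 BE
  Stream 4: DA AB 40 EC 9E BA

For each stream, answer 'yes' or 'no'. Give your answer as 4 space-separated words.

Stream 1: decodes cleanly. VALID
Stream 2: decodes cleanly. VALID
Stream 3: decodes cleanly. VALID
Stream 4: decodes cleanly. VALID

Answer: yes yes yes yes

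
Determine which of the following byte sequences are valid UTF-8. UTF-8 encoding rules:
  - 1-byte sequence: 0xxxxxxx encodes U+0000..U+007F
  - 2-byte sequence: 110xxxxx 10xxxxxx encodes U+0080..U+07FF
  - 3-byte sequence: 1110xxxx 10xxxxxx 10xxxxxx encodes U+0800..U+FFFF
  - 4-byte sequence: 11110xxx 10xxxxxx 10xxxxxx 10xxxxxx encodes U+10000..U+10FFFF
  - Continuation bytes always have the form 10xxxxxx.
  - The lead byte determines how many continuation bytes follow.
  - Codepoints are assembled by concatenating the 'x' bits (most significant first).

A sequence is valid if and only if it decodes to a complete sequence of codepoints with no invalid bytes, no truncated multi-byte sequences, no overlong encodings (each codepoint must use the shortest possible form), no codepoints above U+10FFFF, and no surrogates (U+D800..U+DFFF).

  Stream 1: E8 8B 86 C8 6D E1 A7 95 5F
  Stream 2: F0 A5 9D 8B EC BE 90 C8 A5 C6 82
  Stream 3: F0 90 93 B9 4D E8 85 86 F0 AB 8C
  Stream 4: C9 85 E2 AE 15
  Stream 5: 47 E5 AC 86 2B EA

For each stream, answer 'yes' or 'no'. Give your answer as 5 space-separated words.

Stream 1: error at byte offset 4. INVALID
Stream 2: decodes cleanly. VALID
Stream 3: error at byte offset 11. INVALID
Stream 4: error at byte offset 4. INVALID
Stream 5: error at byte offset 6. INVALID

Answer: no yes no no no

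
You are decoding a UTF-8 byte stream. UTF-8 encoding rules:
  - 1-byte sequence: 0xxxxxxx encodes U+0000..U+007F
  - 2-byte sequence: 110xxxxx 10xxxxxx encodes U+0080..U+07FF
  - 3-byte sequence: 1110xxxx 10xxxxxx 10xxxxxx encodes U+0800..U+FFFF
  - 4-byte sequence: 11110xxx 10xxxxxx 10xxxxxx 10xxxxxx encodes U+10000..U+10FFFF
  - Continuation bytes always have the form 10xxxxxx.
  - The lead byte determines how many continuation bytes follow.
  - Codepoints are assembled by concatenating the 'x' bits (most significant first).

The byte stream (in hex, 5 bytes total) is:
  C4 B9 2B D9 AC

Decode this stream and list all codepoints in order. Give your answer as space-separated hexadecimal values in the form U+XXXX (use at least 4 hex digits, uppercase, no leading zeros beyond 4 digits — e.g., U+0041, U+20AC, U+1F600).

Answer: U+0139 U+002B U+066C

Derivation:
Byte[0]=C4: 2-byte lead, need 1 cont bytes. acc=0x4
Byte[1]=B9: continuation. acc=(acc<<6)|0x39=0x139
Completed: cp=U+0139 (starts at byte 0)
Byte[2]=2B: 1-byte ASCII. cp=U+002B
Byte[3]=D9: 2-byte lead, need 1 cont bytes. acc=0x19
Byte[4]=AC: continuation. acc=(acc<<6)|0x2C=0x66C
Completed: cp=U+066C (starts at byte 3)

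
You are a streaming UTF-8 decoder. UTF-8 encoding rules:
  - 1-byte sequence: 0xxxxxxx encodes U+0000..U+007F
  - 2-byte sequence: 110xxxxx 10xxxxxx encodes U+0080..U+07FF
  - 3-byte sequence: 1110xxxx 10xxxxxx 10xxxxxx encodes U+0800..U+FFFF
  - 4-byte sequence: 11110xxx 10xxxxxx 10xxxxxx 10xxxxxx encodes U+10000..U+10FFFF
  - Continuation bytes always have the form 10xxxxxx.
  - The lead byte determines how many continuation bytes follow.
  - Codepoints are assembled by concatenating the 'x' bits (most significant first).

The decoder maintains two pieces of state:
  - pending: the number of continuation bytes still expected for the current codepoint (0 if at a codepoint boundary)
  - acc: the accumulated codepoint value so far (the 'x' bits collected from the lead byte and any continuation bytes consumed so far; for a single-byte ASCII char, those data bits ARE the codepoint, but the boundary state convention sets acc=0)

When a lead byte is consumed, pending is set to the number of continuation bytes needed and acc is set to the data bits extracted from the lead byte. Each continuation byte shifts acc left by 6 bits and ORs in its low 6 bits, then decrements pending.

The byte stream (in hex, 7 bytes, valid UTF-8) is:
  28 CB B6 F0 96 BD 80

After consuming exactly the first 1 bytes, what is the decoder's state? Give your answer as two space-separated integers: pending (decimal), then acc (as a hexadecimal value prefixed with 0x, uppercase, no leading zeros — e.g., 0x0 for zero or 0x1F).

Answer: 0 0x0

Derivation:
Byte[0]=28: 1-byte. pending=0, acc=0x0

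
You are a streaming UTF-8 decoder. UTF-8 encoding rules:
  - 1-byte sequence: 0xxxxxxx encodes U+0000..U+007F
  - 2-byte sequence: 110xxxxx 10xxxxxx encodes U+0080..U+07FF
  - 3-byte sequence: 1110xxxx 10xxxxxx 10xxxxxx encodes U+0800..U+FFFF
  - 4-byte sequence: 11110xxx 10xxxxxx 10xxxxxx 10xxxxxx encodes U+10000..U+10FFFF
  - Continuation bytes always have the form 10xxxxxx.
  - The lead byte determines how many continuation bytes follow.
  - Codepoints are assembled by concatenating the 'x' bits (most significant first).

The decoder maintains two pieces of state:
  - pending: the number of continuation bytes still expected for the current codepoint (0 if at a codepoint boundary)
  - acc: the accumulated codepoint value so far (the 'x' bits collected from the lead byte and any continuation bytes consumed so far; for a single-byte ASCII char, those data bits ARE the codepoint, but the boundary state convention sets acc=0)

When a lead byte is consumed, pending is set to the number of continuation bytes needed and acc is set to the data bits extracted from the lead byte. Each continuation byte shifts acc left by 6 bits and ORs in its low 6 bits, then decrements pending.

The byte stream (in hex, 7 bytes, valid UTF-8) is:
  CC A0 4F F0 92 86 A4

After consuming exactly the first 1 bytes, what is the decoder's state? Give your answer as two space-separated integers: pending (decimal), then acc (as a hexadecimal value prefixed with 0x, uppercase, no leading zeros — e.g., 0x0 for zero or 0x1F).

Byte[0]=CC: 2-byte lead. pending=1, acc=0xC

Answer: 1 0xC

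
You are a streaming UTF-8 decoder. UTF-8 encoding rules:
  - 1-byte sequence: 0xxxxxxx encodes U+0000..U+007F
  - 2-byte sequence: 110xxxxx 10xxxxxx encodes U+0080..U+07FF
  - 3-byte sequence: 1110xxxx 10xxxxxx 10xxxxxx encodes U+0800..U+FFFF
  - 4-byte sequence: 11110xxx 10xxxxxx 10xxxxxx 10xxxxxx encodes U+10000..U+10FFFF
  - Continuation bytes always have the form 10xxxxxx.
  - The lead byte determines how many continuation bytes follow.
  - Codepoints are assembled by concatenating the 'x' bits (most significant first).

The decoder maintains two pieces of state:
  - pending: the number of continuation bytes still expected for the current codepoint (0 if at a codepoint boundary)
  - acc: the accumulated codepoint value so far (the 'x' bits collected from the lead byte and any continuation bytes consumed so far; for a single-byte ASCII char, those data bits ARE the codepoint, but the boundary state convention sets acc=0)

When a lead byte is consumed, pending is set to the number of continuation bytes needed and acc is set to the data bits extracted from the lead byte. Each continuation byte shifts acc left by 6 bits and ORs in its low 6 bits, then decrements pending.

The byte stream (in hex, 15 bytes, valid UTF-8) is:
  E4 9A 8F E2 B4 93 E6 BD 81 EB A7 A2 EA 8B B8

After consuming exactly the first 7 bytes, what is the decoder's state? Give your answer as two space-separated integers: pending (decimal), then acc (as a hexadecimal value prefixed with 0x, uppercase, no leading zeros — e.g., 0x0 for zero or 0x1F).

Byte[0]=E4: 3-byte lead. pending=2, acc=0x4
Byte[1]=9A: continuation. acc=(acc<<6)|0x1A=0x11A, pending=1
Byte[2]=8F: continuation. acc=(acc<<6)|0x0F=0x468F, pending=0
Byte[3]=E2: 3-byte lead. pending=2, acc=0x2
Byte[4]=B4: continuation. acc=(acc<<6)|0x34=0xB4, pending=1
Byte[5]=93: continuation. acc=(acc<<6)|0x13=0x2D13, pending=0
Byte[6]=E6: 3-byte lead. pending=2, acc=0x6

Answer: 2 0x6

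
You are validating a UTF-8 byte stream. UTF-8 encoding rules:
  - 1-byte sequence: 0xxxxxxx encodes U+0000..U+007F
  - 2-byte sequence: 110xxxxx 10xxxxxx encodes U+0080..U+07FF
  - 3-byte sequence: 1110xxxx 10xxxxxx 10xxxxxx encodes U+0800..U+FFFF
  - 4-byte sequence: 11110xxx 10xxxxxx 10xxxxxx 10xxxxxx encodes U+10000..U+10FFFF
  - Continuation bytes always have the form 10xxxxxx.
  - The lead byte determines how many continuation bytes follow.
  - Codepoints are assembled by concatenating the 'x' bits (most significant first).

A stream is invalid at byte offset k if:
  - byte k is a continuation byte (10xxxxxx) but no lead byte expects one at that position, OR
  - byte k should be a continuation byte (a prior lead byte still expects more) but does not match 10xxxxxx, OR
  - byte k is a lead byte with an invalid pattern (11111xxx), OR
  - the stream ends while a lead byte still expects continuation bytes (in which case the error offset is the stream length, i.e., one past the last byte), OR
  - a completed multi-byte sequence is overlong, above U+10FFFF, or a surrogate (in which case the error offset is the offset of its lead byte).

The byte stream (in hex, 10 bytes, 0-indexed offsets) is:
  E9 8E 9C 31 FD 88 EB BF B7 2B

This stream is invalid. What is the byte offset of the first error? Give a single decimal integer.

Byte[0]=E9: 3-byte lead, need 2 cont bytes. acc=0x9
Byte[1]=8E: continuation. acc=(acc<<6)|0x0E=0x24E
Byte[2]=9C: continuation. acc=(acc<<6)|0x1C=0x939C
Completed: cp=U+939C (starts at byte 0)
Byte[3]=31: 1-byte ASCII. cp=U+0031
Byte[4]=FD: INVALID lead byte (not 0xxx/110x/1110/11110)

Answer: 4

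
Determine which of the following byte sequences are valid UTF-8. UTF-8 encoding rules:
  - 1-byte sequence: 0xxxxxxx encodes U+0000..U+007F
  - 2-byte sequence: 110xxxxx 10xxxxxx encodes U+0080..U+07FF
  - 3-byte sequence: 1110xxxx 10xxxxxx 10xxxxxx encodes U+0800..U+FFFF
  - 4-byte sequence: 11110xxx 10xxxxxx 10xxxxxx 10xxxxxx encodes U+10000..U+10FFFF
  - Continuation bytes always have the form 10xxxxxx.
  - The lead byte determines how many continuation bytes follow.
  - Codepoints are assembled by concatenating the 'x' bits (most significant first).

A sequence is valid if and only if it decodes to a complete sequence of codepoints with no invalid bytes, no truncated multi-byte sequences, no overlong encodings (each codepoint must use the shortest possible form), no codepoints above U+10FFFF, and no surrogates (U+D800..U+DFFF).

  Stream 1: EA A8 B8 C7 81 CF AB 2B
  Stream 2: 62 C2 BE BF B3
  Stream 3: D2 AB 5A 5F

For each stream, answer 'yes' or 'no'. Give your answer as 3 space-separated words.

Stream 1: decodes cleanly. VALID
Stream 2: error at byte offset 3. INVALID
Stream 3: decodes cleanly. VALID

Answer: yes no yes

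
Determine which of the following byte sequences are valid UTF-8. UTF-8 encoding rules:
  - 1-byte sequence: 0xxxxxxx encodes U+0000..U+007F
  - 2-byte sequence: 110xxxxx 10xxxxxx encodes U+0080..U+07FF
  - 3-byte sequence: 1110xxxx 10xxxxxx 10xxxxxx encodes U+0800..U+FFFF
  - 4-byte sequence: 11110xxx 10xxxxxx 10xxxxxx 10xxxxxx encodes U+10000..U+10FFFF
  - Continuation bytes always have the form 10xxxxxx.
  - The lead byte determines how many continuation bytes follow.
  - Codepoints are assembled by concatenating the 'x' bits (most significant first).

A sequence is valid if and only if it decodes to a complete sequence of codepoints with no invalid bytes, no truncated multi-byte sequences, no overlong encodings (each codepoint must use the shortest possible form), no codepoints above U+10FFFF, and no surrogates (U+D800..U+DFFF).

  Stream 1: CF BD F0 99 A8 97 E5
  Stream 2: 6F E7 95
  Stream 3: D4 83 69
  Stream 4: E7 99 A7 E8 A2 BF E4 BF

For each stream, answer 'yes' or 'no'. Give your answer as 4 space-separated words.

Answer: no no yes no

Derivation:
Stream 1: error at byte offset 7. INVALID
Stream 2: error at byte offset 3. INVALID
Stream 3: decodes cleanly. VALID
Stream 4: error at byte offset 8. INVALID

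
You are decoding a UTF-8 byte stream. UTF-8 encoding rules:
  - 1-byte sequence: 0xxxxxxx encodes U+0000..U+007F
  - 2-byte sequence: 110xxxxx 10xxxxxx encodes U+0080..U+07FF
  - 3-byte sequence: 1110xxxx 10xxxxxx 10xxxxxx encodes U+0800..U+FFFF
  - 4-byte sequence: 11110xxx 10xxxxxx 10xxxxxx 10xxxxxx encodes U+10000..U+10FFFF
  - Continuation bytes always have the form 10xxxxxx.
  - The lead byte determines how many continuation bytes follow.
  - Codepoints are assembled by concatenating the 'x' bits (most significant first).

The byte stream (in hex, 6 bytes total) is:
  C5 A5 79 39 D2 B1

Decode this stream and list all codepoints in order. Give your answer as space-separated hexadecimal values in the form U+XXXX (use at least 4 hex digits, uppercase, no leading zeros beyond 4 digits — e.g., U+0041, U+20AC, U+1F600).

Answer: U+0165 U+0079 U+0039 U+04B1

Derivation:
Byte[0]=C5: 2-byte lead, need 1 cont bytes. acc=0x5
Byte[1]=A5: continuation. acc=(acc<<6)|0x25=0x165
Completed: cp=U+0165 (starts at byte 0)
Byte[2]=79: 1-byte ASCII. cp=U+0079
Byte[3]=39: 1-byte ASCII. cp=U+0039
Byte[4]=D2: 2-byte lead, need 1 cont bytes. acc=0x12
Byte[5]=B1: continuation. acc=(acc<<6)|0x31=0x4B1
Completed: cp=U+04B1 (starts at byte 4)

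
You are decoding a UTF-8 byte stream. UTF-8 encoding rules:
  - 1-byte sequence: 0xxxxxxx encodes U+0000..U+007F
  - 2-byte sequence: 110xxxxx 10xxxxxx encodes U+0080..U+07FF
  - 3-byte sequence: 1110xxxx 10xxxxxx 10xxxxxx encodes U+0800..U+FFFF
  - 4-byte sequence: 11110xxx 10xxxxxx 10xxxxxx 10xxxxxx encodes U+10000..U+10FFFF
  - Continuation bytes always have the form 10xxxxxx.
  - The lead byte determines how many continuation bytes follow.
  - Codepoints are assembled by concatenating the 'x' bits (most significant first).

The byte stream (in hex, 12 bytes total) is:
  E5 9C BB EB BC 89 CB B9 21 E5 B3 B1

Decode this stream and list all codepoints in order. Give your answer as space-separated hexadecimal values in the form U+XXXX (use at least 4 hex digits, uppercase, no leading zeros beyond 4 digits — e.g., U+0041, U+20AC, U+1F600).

Answer: U+573B U+BF09 U+02F9 U+0021 U+5CF1

Derivation:
Byte[0]=E5: 3-byte lead, need 2 cont bytes. acc=0x5
Byte[1]=9C: continuation. acc=(acc<<6)|0x1C=0x15C
Byte[2]=BB: continuation. acc=(acc<<6)|0x3B=0x573B
Completed: cp=U+573B (starts at byte 0)
Byte[3]=EB: 3-byte lead, need 2 cont bytes. acc=0xB
Byte[4]=BC: continuation. acc=(acc<<6)|0x3C=0x2FC
Byte[5]=89: continuation. acc=(acc<<6)|0x09=0xBF09
Completed: cp=U+BF09 (starts at byte 3)
Byte[6]=CB: 2-byte lead, need 1 cont bytes. acc=0xB
Byte[7]=B9: continuation. acc=(acc<<6)|0x39=0x2F9
Completed: cp=U+02F9 (starts at byte 6)
Byte[8]=21: 1-byte ASCII. cp=U+0021
Byte[9]=E5: 3-byte lead, need 2 cont bytes. acc=0x5
Byte[10]=B3: continuation. acc=(acc<<6)|0x33=0x173
Byte[11]=B1: continuation. acc=(acc<<6)|0x31=0x5CF1
Completed: cp=U+5CF1 (starts at byte 9)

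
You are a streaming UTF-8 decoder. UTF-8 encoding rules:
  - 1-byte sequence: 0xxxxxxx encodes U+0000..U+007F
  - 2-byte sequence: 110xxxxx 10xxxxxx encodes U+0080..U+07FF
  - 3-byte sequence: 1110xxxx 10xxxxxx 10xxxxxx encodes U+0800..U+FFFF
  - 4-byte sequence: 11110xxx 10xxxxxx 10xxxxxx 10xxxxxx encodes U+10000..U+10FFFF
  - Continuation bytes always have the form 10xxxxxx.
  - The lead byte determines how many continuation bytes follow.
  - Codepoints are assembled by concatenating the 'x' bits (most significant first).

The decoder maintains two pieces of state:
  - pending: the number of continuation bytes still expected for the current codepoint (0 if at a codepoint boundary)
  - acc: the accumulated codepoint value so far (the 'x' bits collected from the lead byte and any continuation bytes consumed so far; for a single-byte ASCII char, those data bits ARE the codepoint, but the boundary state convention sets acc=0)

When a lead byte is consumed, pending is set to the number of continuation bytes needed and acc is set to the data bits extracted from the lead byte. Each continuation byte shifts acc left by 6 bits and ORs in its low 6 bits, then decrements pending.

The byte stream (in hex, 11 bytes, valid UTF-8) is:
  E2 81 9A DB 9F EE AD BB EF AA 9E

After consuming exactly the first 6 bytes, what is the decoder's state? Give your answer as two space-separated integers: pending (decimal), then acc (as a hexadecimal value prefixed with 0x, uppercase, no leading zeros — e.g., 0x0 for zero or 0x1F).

Answer: 2 0xE

Derivation:
Byte[0]=E2: 3-byte lead. pending=2, acc=0x2
Byte[1]=81: continuation. acc=(acc<<6)|0x01=0x81, pending=1
Byte[2]=9A: continuation. acc=(acc<<6)|0x1A=0x205A, pending=0
Byte[3]=DB: 2-byte lead. pending=1, acc=0x1B
Byte[4]=9F: continuation. acc=(acc<<6)|0x1F=0x6DF, pending=0
Byte[5]=EE: 3-byte lead. pending=2, acc=0xE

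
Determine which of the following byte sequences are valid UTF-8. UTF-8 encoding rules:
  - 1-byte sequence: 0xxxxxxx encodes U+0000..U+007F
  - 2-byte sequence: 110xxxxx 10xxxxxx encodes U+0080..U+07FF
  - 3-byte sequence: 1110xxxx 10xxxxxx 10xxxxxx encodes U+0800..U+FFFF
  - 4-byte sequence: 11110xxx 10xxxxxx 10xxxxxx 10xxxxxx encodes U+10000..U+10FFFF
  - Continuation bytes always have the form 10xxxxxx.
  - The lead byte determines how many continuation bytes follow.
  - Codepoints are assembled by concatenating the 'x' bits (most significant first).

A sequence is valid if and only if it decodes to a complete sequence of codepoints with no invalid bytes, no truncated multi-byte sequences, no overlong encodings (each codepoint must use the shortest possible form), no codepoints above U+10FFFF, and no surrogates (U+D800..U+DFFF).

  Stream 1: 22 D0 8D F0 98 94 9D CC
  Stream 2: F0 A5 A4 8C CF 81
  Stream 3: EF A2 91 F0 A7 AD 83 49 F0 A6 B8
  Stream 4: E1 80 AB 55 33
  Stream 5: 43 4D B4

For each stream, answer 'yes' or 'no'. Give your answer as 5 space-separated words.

Stream 1: error at byte offset 8. INVALID
Stream 2: decodes cleanly. VALID
Stream 3: error at byte offset 11. INVALID
Stream 4: decodes cleanly. VALID
Stream 5: error at byte offset 2. INVALID

Answer: no yes no yes no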